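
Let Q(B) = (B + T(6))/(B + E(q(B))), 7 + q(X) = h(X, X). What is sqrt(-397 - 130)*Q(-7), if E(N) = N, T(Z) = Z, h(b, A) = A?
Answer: I*sqrt(527)/21 ≈ 1.0932*I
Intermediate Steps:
q(X) = -7 + X
Q(B) = (6 + B)/(-7 + 2*B) (Q(B) = (B + 6)/(B + (-7 + B)) = (6 + B)/(-7 + 2*B))
sqrt(-397 - 130)*Q(-7) = sqrt(-397 - 130)*((6 - 7)/(-7 + 2*(-7))) = sqrt(-527)*(-1/(-7 - 14)) = (I*sqrt(527))*(-1/(-21)) = (I*sqrt(527))*(-1/21*(-1)) = (I*sqrt(527))*(1/21) = I*sqrt(527)/21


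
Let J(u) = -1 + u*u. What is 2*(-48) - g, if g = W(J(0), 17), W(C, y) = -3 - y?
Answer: -76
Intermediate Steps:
J(u) = -1 + u**2
g = -20 (g = -3 - 1*17 = -3 - 17 = -20)
2*(-48) - g = 2*(-48) - 1*(-20) = -96 + 20 = -76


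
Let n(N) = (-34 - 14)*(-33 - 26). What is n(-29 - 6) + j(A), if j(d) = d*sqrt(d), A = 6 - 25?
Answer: 2832 - 19*I*sqrt(19) ≈ 2832.0 - 82.819*I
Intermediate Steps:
A = -19
n(N) = 2832 (n(N) = -48*(-59) = 2832)
j(d) = d**(3/2)
n(-29 - 6) + j(A) = 2832 + (-19)**(3/2) = 2832 - 19*I*sqrt(19)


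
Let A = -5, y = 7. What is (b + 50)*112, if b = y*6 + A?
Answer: 9744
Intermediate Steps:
b = 37 (b = 7*6 - 5 = 42 - 5 = 37)
(b + 50)*112 = (37 + 50)*112 = 87*112 = 9744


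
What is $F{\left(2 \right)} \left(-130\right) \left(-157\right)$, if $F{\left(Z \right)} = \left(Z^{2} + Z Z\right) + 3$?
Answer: $224510$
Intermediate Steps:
$F{\left(Z \right)} = 3 + 2 Z^{2}$ ($F{\left(Z \right)} = \left(Z^{2} + Z^{2}\right) + 3 = 2 Z^{2} + 3 = 3 + 2 Z^{2}$)
$F{\left(2 \right)} \left(-130\right) \left(-157\right) = \left(3 + 2 \cdot 2^{2}\right) \left(-130\right) \left(-157\right) = \left(3 + 2 \cdot 4\right) \left(-130\right) \left(-157\right) = \left(3 + 8\right) \left(-130\right) \left(-157\right) = 11 \left(-130\right) \left(-157\right) = \left(-1430\right) \left(-157\right) = 224510$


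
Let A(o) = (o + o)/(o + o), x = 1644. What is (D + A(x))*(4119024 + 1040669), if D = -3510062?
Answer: -18110837171273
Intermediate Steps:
A(o) = 1 (A(o) = (2*o)/((2*o)) = (2*o)*(1/(2*o)) = 1)
(D + A(x))*(4119024 + 1040669) = (-3510062 + 1)*(4119024 + 1040669) = -3510061*5159693 = -18110837171273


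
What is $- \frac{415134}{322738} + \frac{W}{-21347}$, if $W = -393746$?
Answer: $\frac{59107465525}{3444744043} \approx 17.159$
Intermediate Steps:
$- \frac{415134}{322738} + \frac{W}{-21347} = - \frac{415134}{322738} - \frac{393746}{-21347} = \left(-415134\right) \frac{1}{322738} - - \frac{393746}{21347} = - \frac{207567}{161369} + \frac{393746}{21347} = \frac{59107465525}{3444744043}$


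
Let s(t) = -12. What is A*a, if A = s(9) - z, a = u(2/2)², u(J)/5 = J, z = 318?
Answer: -8250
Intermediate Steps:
u(J) = 5*J
a = 25 (a = (5*(2/2))² = (5*(2*(½)))² = (5*1)² = 5² = 25)
A = -330 (A = -12 - 1*318 = -12 - 318 = -330)
A*a = -330*25 = -8250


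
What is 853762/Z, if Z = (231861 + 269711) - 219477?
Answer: 853762/282095 ≈ 3.0265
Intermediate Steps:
Z = 282095 (Z = 501572 - 219477 = 282095)
853762/Z = 853762/282095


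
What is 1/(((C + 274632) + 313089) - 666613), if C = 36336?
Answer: -1/42556 ≈ -2.3498e-5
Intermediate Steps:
1/(((C + 274632) + 313089) - 666613) = 1/(((36336 + 274632) + 313089) - 666613) = 1/((310968 + 313089) - 666613) = 1/(624057 - 666613) = 1/(-42556) = -1/42556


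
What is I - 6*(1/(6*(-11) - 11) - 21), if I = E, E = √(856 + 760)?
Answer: 9708/77 + 4*√101 ≈ 166.28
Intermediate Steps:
E = 4*√101 (E = √1616 = 4*√101 ≈ 40.200)
I = 4*√101 ≈ 40.200
I - 6*(1/(6*(-11) - 11) - 21) = 4*√101 - 6*(1/(6*(-11) - 11) - 21) = 4*√101 - 6*(1/(-66 - 11) - 21) = 4*√101 - 6*(1/(-77) - 21) = 4*√101 - 6*(-1/77 - 21) = 4*√101 - 6*(-1618)/77 = 4*√101 - 1*(-9708/77) = 4*√101 + 9708/77 = 9708/77 + 4*√101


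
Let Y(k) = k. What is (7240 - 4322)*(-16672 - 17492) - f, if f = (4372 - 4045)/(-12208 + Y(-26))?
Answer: -406538070947/4078 ≈ -9.9690e+7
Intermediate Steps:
f = -109/4078 (f = (4372 - 4045)/(-12208 - 26) = 327/(-12234) = 327*(-1/12234) = -109/4078 ≈ -0.026729)
(7240 - 4322)*(-16672 - 17492) - f = (7240 - 4322)*(-16672 - 17492) - 1*(-109/4078) = 2918*(-34164) + 109/4078 = -99690552 + 109/4078 = -406538070947/4078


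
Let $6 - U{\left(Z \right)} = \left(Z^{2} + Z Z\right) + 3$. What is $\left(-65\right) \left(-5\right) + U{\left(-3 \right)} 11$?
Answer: $160$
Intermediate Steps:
$U{\left(Z \right)} = 3 - 2 Z^{2}$ ($U{\left(Z \right)} = 6 - \left(\left(Z^{2} + Z Z\right) + 3\right) = 6 - \left(\left(Z^{2} + Z^{2}\right) + 3\right) = 6 - \left(2 Z^{2} + 3\right) = 6 - \left(3 + 2 Z^{2}\right) = 3 - 2 Z^{2}$)
$\left(-65\right) \left(-5\right) + U{\left(-3 \right)} 11 = \left(-65\right) \left(-5\right) + \left(3 - 2 \left(-3\right)^{2}\right) 11 = 325 + \left(3 - 18\right) 11 = 325 - 165 = 160$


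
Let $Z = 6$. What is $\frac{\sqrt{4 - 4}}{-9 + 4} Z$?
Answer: $0$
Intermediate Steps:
$\frac{\sqrt{4 - 4}}{-9 + 4} Z = \frac{\sqrt{4 - 4}}{-9 + 4} \cdot 6 = \frac{\sqrt{0}}{-5} \cdot 6 = 0 \left(- \frac{1}{5}\right) 6 = 0 \cdot 6 = 0$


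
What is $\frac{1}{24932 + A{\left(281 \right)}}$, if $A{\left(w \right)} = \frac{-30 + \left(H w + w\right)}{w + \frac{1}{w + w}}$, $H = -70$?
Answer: $\frac{52641}{1308807586} \approx 4.0221 \cdot 10^{-5}$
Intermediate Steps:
$A{\left(w \right)} = \frac{-30 - 69 w}{w + \frac{1}{2 w}}$ ($A{\left(w \right)} = \frac{-30 + \left(- 70 w + w\right)}{w + \frac{1}{w + w}} = \frac{-30 - 69 w}{w + \frac{1}{2 w}}$)
$\frac{1}{24932 + A{\left(281 \right)}} = \frac{1}{24932 - \frac{1686 \left(10 + 23 \cdot 281\right)}{1 + 2 \cdot 281^{2}}} = \frac{1}{24932 - \frac{1686 \left(10 + 6463\right)}{1 + 2 \cdot 78961}} = \frac{1}{24932 - 1686 \frac{1}{1 + 157922} \cdot 6473} = \frac{1}{24932 - 1686 \cdot \frac{1}{157923} \cdot 6473} = \frac{1}{24932 - \frac{3637826}{52641}} = \frac{1}{\frac{1308807586}{52641}} = \frac{52641}{1308807586}$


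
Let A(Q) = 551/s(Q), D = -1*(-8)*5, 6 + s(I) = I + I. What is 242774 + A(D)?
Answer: 17965827/74 ≈ 2.4278e+5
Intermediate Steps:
s(I) = -6 + 2*I (s(I) = -6 + (I + I) = -6 + 2*I)
D = 40 (D = 8*5 = 40)
A(Q) = 551/(-6 + 2*Q)
242774 + A(D) = 242774 + 551/(2*(-3 + 40)) = 242774 + (551/2)/37 = 242774 + (551/2)*(1/37) = 242774 + 551/74 = 17965827/74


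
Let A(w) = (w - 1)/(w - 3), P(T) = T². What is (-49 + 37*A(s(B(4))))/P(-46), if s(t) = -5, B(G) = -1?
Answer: -85/8464 ≈ -0.010043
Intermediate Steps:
A(w) = (-1 + w)/(-3 + w)
(-49 + 37*A(s(B(4))))/P(-46) = (-49 + 37*((-1 - 5)/(-3 - 5)))/((-46)²) = (-49 + 37*(-6/(-8)))/2116 = (-49 + 37*(-⅛*(-6)))*(1/2116) = (-49 + 37*(¾))*(1/2116) = (-49 + 111/4)*(1/2116) = -85/4*1/2116 = -85/8464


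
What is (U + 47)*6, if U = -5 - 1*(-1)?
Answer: 258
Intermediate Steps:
U = -4 (U = -5 + 1 = -4)
(U + 47)*6 = (-4 + 47)*6 = 43*6 = 258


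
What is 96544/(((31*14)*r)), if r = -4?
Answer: -1724/31 ≈ -55.613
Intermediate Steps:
96544/(((31*14)*r)) = 96544/(((31*14)*(-4))) = 96544/((434*(-4))) = 96544/(-1736) = 96544*(-1/1736) = -1724/31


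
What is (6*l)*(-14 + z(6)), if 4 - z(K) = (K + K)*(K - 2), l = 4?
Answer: -1392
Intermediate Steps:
z(K) = 4 - 2*K*(-2 + K) (z(K) = 4 - (K + K)*(K - 2) = 4 - 2*K*(-2 + K))
(6*l)*(-14 + z(6)) = (6*4)*(-14 + (4 - 2*6**2 + 4*6)) = 24*(-14 + (4 - 2*36 + 24)) = 24*(-14 + (4 - 72 + 24)) = 24*(-14 - 44) = 24*(-58) = -1392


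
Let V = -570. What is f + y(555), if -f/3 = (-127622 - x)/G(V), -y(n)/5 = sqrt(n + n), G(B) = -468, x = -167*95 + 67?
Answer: -27956/39 - 5*sqrt(1110) ≈ -883.40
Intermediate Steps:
x = -15798 (x = -15865 + 67 = -15798)
y(n) = -5*sqrt(2)*sqrt(n) (y(n) = -5*sqrt(n + n) = -5*sqrt(2)*sqrt(n))
f = -27956/39 (f = -3*(-127622 - 1*(-15798))/(-468) = -3*(-127622 + 15798)*(-1)/468 = -(-335472)*(-1)/468 = -3*27956/117 = -27956/39 ≈ -716.82)
f + y(555) = -27956/39 - 5*sqrt(2)*sqrt(555) = -27956/39 - 5*sqrt(1110)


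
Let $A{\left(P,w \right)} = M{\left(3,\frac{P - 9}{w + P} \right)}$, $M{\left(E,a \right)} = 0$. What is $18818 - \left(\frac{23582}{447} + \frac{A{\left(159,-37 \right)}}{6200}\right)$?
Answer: $\frac{8388064}{447} \approx 18765.0$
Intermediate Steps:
$A{\left(P,w \right)} = 0$
$18818 - \left(\frac{23582}{447} + \frac{A{\left(159,-37 \right)}}{6200}\right) = 18818 - \left(\frac{23582}{447} + \frac{0}{6200}\right) = 18818 - \left(23582 \cdot \frac{1}{447} + 0 \cdot \frac{1}{6200}\right) = 18818 - \left(\frac{23582}{447} + 0\right) = 18818 - \frac{23582}{447} = \frac{8388064}{447}$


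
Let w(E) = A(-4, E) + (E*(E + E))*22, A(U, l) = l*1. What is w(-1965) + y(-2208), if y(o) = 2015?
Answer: 169893950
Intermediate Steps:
A(U, l) = l
w(E) = E + 44*E**2 (w(E) = E + (E*(E + E))*22 = E + (E*(2*E))*22 = E + (2*E**2)*22 = E + 44*E**2)
w(-1965) + y(-2208) = -1965*(1 + 44*(-1965)) + 2015 = -1965*(1 - 86460) + 2015 = -1965*(-86459) + 2015 = 169891935 + 2015 = 169893950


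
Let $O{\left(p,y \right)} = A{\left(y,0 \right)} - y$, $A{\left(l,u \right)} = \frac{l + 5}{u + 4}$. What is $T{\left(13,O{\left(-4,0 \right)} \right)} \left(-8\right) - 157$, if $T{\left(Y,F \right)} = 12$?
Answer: $-253$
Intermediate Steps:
$A{\left(l,u \right)} = \frac{5 + l}{4 + u}$
$O{\left(p,y \right)} = \frac{5}{4} - \frac{3 y}{4}$ ($O{\left(p,y \right)} = \frac{5 + y}{4 + 0} - y = \frac{5 + y}{4} - y = \left(\frac{5}{4} + \frac{y}{4}\right) - y = \frac{5}{4} - \frac{3 y}{4}$)
$T{\left(13,O{\left(-4,0 \right)} \right)} \left(-8\right) - 157 = 12 \left(-8\right) - 157 = -96 - 157 = -253$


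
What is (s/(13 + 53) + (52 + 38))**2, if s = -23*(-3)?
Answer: 4012009/484 ≈ 8289.3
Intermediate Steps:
s = 69
(s/(13 + 53) + (52 + 38))**2 = (69/(13 + 53) + (52 + 38))**2 = (69/66 + 90)**2 = (69*(1/66) + 90)**2 = (23/22 + 90)**2 = (2003/22)**2 = 4012009/484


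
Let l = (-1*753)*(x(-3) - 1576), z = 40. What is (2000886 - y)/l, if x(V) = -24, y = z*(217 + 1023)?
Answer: 975643/602400 ≈ 1.6196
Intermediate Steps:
y = 49600 (y = 40*(217 + 1023) = 40*1240 = 49600)
l = 1204800 (l = (-1*753)*(-24 - 1576) = -753*(-1600) = 1204800)
(2000886 - y)/l = (2000886 - 1*49600)/1204800 = (2000886 - 49600)*(1/1204800) = 1951286*(1/1204800) = 975643/602400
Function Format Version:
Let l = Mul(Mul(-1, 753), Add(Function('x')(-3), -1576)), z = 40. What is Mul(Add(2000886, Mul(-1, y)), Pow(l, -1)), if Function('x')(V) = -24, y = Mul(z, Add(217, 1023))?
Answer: Rational(975643, 602400) ≈ 1.6196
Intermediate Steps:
y = 49600 (y = Mul(40, Add(217, 1023)) = Mul(40, 1240) = 49600)
l = 1204800 (l = Mul(Mul(-1, 753), Add(-24, -1576)) = Mul(-753, -1600) = 1204800)
Mul(Add(2000886, Mul(-1, y)), Pow(l, -1)) = Mul(Add(2000886, Mul(-1, 49600)), Pow(1204800, -1)) = Mul(Add(2000886, -49600), Rational(1, 1204800)) = Mul(1951286, Rational(1, 1204800)) = Rational(975643, 602400)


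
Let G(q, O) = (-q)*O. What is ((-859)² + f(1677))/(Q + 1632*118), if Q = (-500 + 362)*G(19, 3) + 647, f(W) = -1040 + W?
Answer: 738518/201089 ≈ 3.6726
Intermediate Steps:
G(q, O) = -O*q
Q = 8513 (Q = (-500 + 362)*(-1*3*19) + 647 = -138*(-57) + 647 = 7866 + 647 = 8513)
((-859)² + f(1677))/(Q + 1632*118) = ((-859)² + (-1040 + 1677))/(8513 + 1632*118) = (737881 + 637)/(8513 + 192576) = 738518/201089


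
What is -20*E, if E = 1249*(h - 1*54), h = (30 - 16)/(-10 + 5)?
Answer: 1418864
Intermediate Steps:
h = -14/5 (h = 14/(-5) = 14*(-⅕) = -14/5 ≈ -2.8000)
E = -354716/5 (E = 1249*(-14/5 - 1*54) = 1249*(-14/5 - 54) = 1249*(-284/5) = -354716/5 ≈ -70943.)
-20*E = -20*(-354716/5) = 1418864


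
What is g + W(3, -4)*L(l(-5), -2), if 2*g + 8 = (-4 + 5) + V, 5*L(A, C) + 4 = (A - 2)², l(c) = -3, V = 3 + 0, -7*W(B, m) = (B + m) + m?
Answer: 1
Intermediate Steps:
W(B, m) = -2*m/7 - B/7 (W(B, m) = -((B + m) + m)/7 = -(B + 2*m)/7 = -2*m/7 - B/7)
V = 3
L(A, C) = -⅘ + (-2 + A)²/5 (L(A, C) = -⅘ + (A - 2)²/5 = -⅘ + (-2 + A)²/5)
g = -2 (g = -4 + ((-4 + 5) + 3)/2 = -4 + (1 + 3)/2 = -4 + (½)*4 = -4 + 2 = -2)
g + W(3, -4)*L(l(-5), -2) = -2 + (-2/7*(-4) - ⅐*3)*((⅕)*(-3)*(-4 - 3)) = -2 + (8/7 - 3/7)*((⅕)*(-3)*(-7)) = -2 + (5/7)*(21/5) = -2 + 3 = 1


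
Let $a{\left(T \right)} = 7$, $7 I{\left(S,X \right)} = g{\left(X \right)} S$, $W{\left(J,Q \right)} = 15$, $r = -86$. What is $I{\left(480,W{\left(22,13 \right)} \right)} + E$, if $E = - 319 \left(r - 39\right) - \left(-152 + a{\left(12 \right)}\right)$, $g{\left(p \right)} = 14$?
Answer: $40980$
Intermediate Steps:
$I{\left(S,X \right)} = 2 S$ ($I{\left(S,X \right)} = \frac{14 S}{7} = 2 S$)
$E = 40020$ ($E = - 319 \left(-86 - 39\right) + \left(152 - 7\right) = \left(-319\right) \left(-125\right) + 145 = 39875 + 145 = 40020$)
$I{\left(480,W{\left(22,13 \right)} \right)} + E = 2 \cdot 480 + 40020 = 960 + 40020 = 40980$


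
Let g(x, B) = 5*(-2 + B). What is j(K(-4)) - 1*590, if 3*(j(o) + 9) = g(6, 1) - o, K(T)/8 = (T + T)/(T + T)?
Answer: -1810/3 ≈ -603.33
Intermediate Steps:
g(x, B) = -10 + 5*B
K(T) = 8 (K(T) = 8*((T + T)/(T + T)) = 8*((2*T)/((2*T))) = 8*((2*T)*(1/(2*T))) = 8*1 = 8)
j(o) = -32/3 - o/3 (j(o) = -9 + ((-10 + 5*1) - o)/3 = -9 + ((-10 + 5) - o)/3 = -9 + (-5 - o)/3 = -9 + (-5/3 - o/3) = -32/3 - o/3)
j(K(-4)) - 1*590 = (-32/3 - ⅓*8) - 1*590 = (-32/3 - 8/3) - 590 = -40/3 - 590 = -1810/3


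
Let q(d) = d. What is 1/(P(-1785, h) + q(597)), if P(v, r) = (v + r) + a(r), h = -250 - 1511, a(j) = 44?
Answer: -1/2905 ≈ -0.00034423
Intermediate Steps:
h = -1761
P(v, r) = 44 + r + v (P(v, r) = (v + r) + 44 = (r + v) + 44 = 44 + r + v)
1/(P(-1785, h) + q(597)) = 1/((44 - 1761 - 1785) + 597) = 1/(-3502 + 597) = 1/(-2905) = -1/2905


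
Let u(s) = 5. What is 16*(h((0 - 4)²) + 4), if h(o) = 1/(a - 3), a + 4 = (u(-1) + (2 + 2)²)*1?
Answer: 456/7 ≈ 65.143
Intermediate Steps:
a = 17 (a = -4 + (5 + (2 + 2)²)*1 = -4 + (5 + 4²)*1 = -4 + (5 + 16)*1 = -4 + 21*1 = -4 + 21 = 17)
h(o) = 1/14 (h(o) = 1/(17 - 3) = 1/14)
16*(h((0 - 4)²) + 4) = 16*(1/14 + 4) = 16*(57/14) = 456/7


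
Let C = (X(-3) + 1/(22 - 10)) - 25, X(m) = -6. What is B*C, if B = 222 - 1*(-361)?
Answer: -216293/12 ≈ -18024.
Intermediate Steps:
B = 583 (B = 222 + 361 = 583)
C = -371/12 (C = (-6 + 1/(22 - 10)) - 25 = (-6 + 1/12) - 25 = -71/12 - 25 = -371/12 ≈ -30.917)
B*C = 583*(-371/12) = -216293/12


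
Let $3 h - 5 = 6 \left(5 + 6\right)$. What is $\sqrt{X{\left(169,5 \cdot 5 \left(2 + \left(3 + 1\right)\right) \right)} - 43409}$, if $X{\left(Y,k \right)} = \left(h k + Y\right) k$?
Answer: $\sqrt{514441} \approx 717.25$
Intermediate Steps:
$h = \frac{71}{3}$ ($h = \frac{5}{3} + \frac{6 \left(5 + 6\right)}{3} = \frac{5}{3} + \frac{6 \cdot 11}{3} = \frac{5}{3} + \frac{1}{3} \cdot 66 = \frac{5}{3} + 22 = \frac{71}{3} \approx 23.667$)
$X{\left(Y,k \right)} = k \left(Y + \frac{71 k}{3}\right)$ ($X{\left(Y,k \right)} = \left(\frac{71 k}{3} + Y\right) k = \left(Y + \frac{71 k}{3}\right) k = k \left(Y + \frac{71 k}{3}\right)$)
$\sqrt{X{\left(169,5 \cdot 5 \left(2 + \left(3 + 1\right)\right) \right)} - 43409} = \sqrt{\frac{5 \cdot 5 \left(2 + \left(3 + 1\right)\right) \left(3 \cdot 169 + 71 \cdot 5 \cdot 5 \left(2 + \left(3 + 1\right)\right)\right)}{3} - 43409} = \sqrt{\frac{25 \left(2 + 4\right) \left(507 + 71 \cdot 25 \left(2 + 4\right)\right)}{3} - 43409} = \sqrt{\frac{25 \cdot 6 \left(507 + 71 \cdot 25 \cdot 6\right)}{3} - 43409} = \sqrt{\frac{1}{3} \cdot 150 \left(507 + 71 \cdot 150\right) - 43409} = \sqrt{\frac{1}{3} \cdot 150 \left(507 + 10650\right) - 43409} = \sqrt{\frac{1}{3} \cdot 150 \cdot 11157 - 43409} = \sqrt{557850 - 43409} = \sqrt{514441}$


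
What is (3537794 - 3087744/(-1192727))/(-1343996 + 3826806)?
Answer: 2109812755991/1480657261435 ≈ 1.4249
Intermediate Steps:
(3537794 - 3087744/(-1192727))/(-1343996 + 3826806) = (3537794 - 3087744*(-1/1192727))/2482810 = (3537794 + 3087744/1192727)*(1/2482810) = (4219625511982/1192727)*(1/2482810) = 2109812755991/1480657261435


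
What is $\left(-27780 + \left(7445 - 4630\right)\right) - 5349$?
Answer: $-30314$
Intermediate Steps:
$\left(-27780 + \left(7445 - 4630\right)\right) - 5349 = \left(-27780 + 2815\right) - 5349 = -24965 - 5349 = -30314$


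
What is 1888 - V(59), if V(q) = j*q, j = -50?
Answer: 4838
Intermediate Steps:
V(q) = -50*q
1888 - V(59) = 1888 - (-50)*59 = 1888 - 1*(-2950) = 1888 + 2950 = 4838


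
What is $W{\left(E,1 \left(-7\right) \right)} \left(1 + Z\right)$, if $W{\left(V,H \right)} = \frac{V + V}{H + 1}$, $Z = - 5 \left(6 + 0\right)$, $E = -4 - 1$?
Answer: $- \frac{145}{3} \approx -48.333$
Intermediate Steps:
$E = -5$ ($E = -4 - 1 = -5$)
$Z = -30$ ($Z = \left(-5\right) 6 = -30$)
$W{\left(V,H \right)} = \frac{2 V}{1 + H}$
$W{\left(E,1 \left(-7\right) \right)} \left(1 + Z\right) = 2 \left(-5\right) \frac{1}{1 + 1 \left(-7\right)} \left(1 - 30\right) = 2 \left(-5\right) \frac{1}{1 - 7} \left(-29\right) = 2 \left(-5\right) \frac{1}{-6} \left(-29\right) = 2 \left(-5\right) \left(- \frac{1}{6}\right) \left(-29\right) = \frac{5}{3} \left(-29\right) = - \frac{145}{3}$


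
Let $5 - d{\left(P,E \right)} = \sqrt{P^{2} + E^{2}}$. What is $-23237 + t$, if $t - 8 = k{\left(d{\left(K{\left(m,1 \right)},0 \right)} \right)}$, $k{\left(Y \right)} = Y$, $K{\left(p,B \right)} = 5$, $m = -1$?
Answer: $-23229$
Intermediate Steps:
$d{\left(P,E \right)} = 5 - \sqrt{E^{2} + P^{2}}$ ($d{\left(P,E \right)} = 5 - \sqrt{P^{2} + E^{2}} = 5 - \sqrt{E^{2} + P^{2}}$)
$t = 8$ ($t = 8 + \left(5 - \sqrt{0^{2} + 5^{2}}\right) = 8 + \left(5 - \sqrt{0 + 25}\right) = 8 + \left(5 - \sqrt{25}\right) = 8 + \left(5 - 5\right) = 8 + 0 = 8$)
$-23237 + t = -23237 + 8 = -23229$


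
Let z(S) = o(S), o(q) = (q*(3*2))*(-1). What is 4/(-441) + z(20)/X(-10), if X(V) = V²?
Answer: -2666/2205 ≈ -1.2091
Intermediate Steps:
o(q) = -6*q (o(q) = (q*6)*(-1) = (6*q)*(-1) = -6*q)
z(S) = -6*S
4/(-441) + z(20)/X(-10) = 4/(-441) + (-6*20)/((-10)²) = 4*(-1/441) - 120/100 = -4/441 - 120*1/100 = -4/441 - 6/5 = -2666/2205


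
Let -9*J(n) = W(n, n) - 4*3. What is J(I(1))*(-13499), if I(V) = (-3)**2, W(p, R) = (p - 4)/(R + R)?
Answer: -2848289/162 ≈ -17582.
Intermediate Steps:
W(p, R) = (-4 + p)/(2*R) (W(p, R) = (-4 + p)/((2*R)) = (-4 + p)*(1/(2*R)) = (-4 + p)/(2*R))
I(V) = 9
J(n) = 4/3 - (-4 + n)/(18*n) (J(n) = -((-4 + n)/(2*n) - 4*3)/9 = -((-4 + n)/(2*n) - 12)/9 = -(-12 + (-4 + n)/(2*n))/9 = 4/3 - (-4 + n)/(18*n))
J(I(1))*(-13499) = ((1/18)*(4 + 23*9)/9)*(-13499) = ((1/18)*(1/9)*(4 + 207))*(-13499) = ((1/18)*(1/9)*211)*(-13499) = (211/162)*(-13499) = -2848289/162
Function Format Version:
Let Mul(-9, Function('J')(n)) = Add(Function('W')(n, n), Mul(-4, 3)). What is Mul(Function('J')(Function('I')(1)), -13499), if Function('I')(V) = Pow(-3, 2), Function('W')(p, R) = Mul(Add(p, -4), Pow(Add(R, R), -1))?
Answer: Rational(-2848289, 162) ≈ -17582.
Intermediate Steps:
Function('W')(p, R) = Mul(Rational(1, 2), Pow(R, -1), Add(-4, p)) (Function('W')(p, R) = Mul(Add(-4, p), Pow(Mul(2, R), -1)) = Mul(Add(-4, p), Mul(Rational(1, 2), Pow(R, -1))) = Mul(Rational(1, 2), Pow(R, -1), Add(-4, p)))
Function('I')(V) = 9
Function('J')(n) = Add(Rational(4, 3), Mul(Rational(-1, 18), Pow(n, -1), Add(-4, n))) (Function('J')(n) = Mul(Rational(-1, 9), Add(Mul(Rational(1, 2), Pow(n, -1), Add(-4, n)), Mul(-4, 3))) = Mul(Rational(-1, 9), Add(Mul(Rational(1, 2), Pow(n, -1), Add(-4, n)), -12)) = Mul(Rational(-1, 9), Add(-12, Mul(Rational(1, 2), Pow(n, -1), Add(-4, n)))) = Add(Rational(4, 3), Mul(Rational(-1, 18), Pow(n, -1), Add(-4, n))))
Mul(Function('J')(Function('I')(1)), -13499) = Mul(Mul(Rational(1, 18), Pow(9, -1), Add(4, Mul(23, 9))), -13499) = Mul(Mul(Rational(1, 18), Rational(1, 9), Add(4, 207)), -13499) = Mul(Mul(Rational(1, 18), Rational(1, 9), 211), -13499) = Mul(Rational(211, 162), -13499) = Rational(-2848289, 162)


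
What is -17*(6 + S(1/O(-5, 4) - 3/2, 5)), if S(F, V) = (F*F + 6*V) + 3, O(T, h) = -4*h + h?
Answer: -101609/144 ≈ -705.62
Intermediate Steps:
O(T, h) = -3*h
S(F, V) = 3 + F² + 6*V (S(F, V) = (F² + 6*V) + 3 = 3 + F² + 6*V)
-17*(6 + S(1/O(-5, 4) - 3/2, 5)) = -17*(6 + (3 + (1/(-3*4) - 3/2)² + 6*5)) = -17*(6 + (3 + (1/(-12) - 3*½)² + 30)) = -17*(6 + (3 + (1*(-1/12) - 3/2)² + 30)) = -17*(6 + (3 + (-1/12 - 3/2)² + 30)) = -17*(6 + (3 + (-19/12)² + 30)) = -17*(6 + (3 + 361/144 + 30)) = -17*(6 + 5113/144) = -17*5977/144 = -101609/144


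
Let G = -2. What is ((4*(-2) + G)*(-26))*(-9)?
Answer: -2340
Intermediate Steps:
((4*(-2) + G)*(-26))*(-9) = ((4*(-2) - 2)*(-26))*(-9) = ((-8 - 2)*(-26))*(-9) = -10*(-26)*(-9) = 260*(-9) = -2340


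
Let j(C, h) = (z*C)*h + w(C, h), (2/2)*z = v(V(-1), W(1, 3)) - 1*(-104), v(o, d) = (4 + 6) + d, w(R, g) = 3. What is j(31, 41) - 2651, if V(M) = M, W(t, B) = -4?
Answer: 137162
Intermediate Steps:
v(o, d) = 10 + d
z = 110 (z = (10 - 4) - 1*(-104) = 6 + 104 = 110)
j(C, h) = 3 + 110*C*h (j(C, h) = (110*C)*h + 3 = 110*C*h + 3 = 3 + 110*C*h)
j(31, 41) - 2651 = (3 + 110*31*41) - 2651 = (3 + 139810) - 2651 = 139813 - 2651 = 137162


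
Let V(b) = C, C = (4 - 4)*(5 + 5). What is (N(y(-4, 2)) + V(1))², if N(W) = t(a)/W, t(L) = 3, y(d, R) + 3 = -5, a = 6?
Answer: 9/64 ≈ 0.14063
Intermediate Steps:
C = 0 (C = 0*10 = 0)
y(d, R) = -8 (y(d, R) = -3 - 5 = -8)
V(b) = 0
N(W) = 3/W
(N(y(-4, 2)) + V(1))² = (3/(-8) + 0)² = (3*(-⅛) + 0)² = (-3/8 + 0)² = (-3/8)² = 9/64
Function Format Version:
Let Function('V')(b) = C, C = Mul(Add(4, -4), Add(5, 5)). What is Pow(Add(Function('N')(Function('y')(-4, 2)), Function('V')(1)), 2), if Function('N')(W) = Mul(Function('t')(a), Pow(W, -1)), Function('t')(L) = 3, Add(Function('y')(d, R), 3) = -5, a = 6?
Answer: Rational(9, 64) ≈ 0.14063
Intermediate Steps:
C = 0 (C = Mul(0, 10) = 0)
Function('y')(d, R) = -8 (Function('y')(d, R) = Add(-3, -5) = -8)
Function('V')(b) = 0
Function('N')(W) = Mul(3, Pow(W, -1))
Pow(Add(Function('N')(Function('y')(-4, 2)), Function('V')(1)), 2) = Pow(Add(Mul(3, Pow(-8, -1)), 0), 2) = Pow(Add(Mul(3, Rational(-1, 8)), 0), 2) = Pow(Add(Rational(-3, 8), 0), 2) = Pow(Rational(-3, 8), 2) = Rational(9, 64)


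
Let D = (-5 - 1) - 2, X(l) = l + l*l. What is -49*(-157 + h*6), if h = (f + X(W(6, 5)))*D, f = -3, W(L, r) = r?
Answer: 71197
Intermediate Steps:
X(l) = l + l**2
D = -8 (D = -6 - 2 = -8)
h = -216 (h = (-3 + 5*(1 + 5))*(-8) = (-3 + 5*6)*(-8) = (-3 + 30)*(-8) = 27*(-8) = -216)
-49*(-157 + h*6) = -49*(-157 - 216*6) = -49*(-157 - 1296) = -49*(-1453) = 71197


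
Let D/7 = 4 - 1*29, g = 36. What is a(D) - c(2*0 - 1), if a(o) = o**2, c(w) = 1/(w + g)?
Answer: 1071874/35 ≈ 30625.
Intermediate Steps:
c(w) = 1/(36 + w) (c(w) = 1/(w + 36) = 1/(36 + w))
D = -175 (D = 7*(4 - 1*29) = 7*(4 - 29) = 7*(-25) = -175)
a(D) - c(2*0 - 1) = (-175)**2 - 1/(36 + (2*0 - 1)) = 30625 - 1/(36 + (0 - 1)) = 30625 - 1/(36 - 1) = 30625 - 1/35 = 1071874/35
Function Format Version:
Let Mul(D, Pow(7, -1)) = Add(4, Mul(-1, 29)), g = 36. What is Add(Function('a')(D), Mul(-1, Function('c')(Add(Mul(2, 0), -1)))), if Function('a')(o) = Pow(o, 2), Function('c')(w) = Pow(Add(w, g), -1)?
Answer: Rational(1071874, 35) ≈ 30625.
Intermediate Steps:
Function('c')(w) = Pow(Add(36, w), -1) (Function('c')(w) = Pow(Add(w, 36), -1) = Pow(Add(36, w), -1))
D = -175 (D = Mul(7, Add(4, Mul(-1, 29))) = Mul(7, Add(4, -29)) = Mul(7, -25) = -175)
Add(Function('a')(D), Mul(-1, Function('c')(Add(Mul(2, 0), -1)))) = Add(Pow(-175, 2), Mul(-1, Pow(Add(36, Add(Mul(2, 0), -1)), -1))) = Add(30625, Mul(-1, Pow(Add(36, Add(0, -1)), -1))) = Add(30625, Mul(-1, Pow(Add(36, -1), -1))) = Add(30625, Mul(-1, Pow(35, -1))) = Add(30625, Mul(-1, Rational(1, 35))) = Add(30625, Rational(-1, 35)) = Rational(1071874, 35)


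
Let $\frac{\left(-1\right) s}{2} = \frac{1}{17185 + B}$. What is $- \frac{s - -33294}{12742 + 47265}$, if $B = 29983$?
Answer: $- \frac{785205695}{1415205088} \approx -0.55484$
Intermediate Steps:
$s = - \frac{1}{23584}$ ($s = - \frac{2}{17185 + 29983} = - \frac{2}{47168} = \left(-2\right) \frac{1}{47168} = - \frac{1}{23584} \approx -4.2402 \cdot 10^{-5}$)
$- \frac{s - -33294}{12742 + 47265} = - \frac{- \frac{1}{23584} - -33294}{12742 + 47265} = - \frac{- \frac{1}{23584} + 33294}{60007} = - \frac{785205695}{23584 \cdot 60007} = \left(-1\right) \frac{785205695}{1415205088} = - \frac{785205695}{1415205088}$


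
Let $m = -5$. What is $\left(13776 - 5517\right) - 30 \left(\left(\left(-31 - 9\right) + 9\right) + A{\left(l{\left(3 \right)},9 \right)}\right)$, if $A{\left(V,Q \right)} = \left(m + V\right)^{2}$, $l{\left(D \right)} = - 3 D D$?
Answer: $-21531$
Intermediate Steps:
$l{\left(D \right)} = - 3 D^{2}$
$A{\left(V,Q \right)} = \left(-5 + V\right)^{2}$
$\left(13776 - 5517\right) - 30 \left(\left(\left(-31 - 9\right) + 9\right) + A{\left(l{\left(3 \right)},9 \right)}\right) = \left(13776 - 5517\right) - 30 \left(\left(\left(-31 - 9\right) + 9\right) + \left(-5 - 3 \cdot 3^{2}\right)^{2}\right) = 8259 - 30 \left(\left(-40 + 9\right) + \left(-5 - 27\right)^{2}\right) = 8259 - 30 \left(-31 + \left(-5 - 27\right)^{2}\right) = 8259 - 30 \left(-31 + \left(-32\right)^{2}\right) = 8259 - 30 \left(-31 + 1024\right) = 8259 - 29790 = -21531$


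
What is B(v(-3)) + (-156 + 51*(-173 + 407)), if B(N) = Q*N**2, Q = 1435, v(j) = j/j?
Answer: 13213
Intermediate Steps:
v(j) = 1
B(N) = 1435*N**2
B(v(-3)) + (-156 + 51*(-173 + 407)) = 1435*1**2 + (-156 + 51*(-173 + 407)) = 1435*1 + (-156 + 51*234) = 1435 + (-156 + 11934) = 1435 + 11778 = 13213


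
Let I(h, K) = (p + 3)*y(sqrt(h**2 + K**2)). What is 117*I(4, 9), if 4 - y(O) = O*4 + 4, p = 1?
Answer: -1872*sqrt(97) ≈ -18437.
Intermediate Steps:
y(O) = -4*O (y(O) = 4 - (O*4 + 4) = 4 - (4*O + 4) = 4 - (4 + 4*O) = 4 + (-4 - 4*O) = -4*O)
I(h, K) = -16*sqrt(K**2 + h**2) (I(h, K) = (1 + 3)*(-4*sqrt(h**2 + K**2)) = 4*(-4*sqrt(K**2 + h**2)) = -16*sqrt(K**2 + h**2))
117*I(4, 9) = 117*(-16*sqrt(9**2 + 4**2)) = 117*(-16*sqrt(81 + 16)) = 117*(-16*sqrt(97)) = -1872*sqrt(97)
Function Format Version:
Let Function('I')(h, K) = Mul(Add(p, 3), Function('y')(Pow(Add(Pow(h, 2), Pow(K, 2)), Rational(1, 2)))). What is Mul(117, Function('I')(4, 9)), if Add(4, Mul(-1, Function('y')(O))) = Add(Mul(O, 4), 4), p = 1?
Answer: Mul(-1872, Pow(97, Rational(1, 2))) ≈ -18437.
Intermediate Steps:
Function('y')(O) = Mul(-4, O) (Function('y')(O) = Add(4, Mul(-1, Add(Mul(O, 4), 4))) = Add(4, Mul(-1, Add(Mul(4, O), 4))) = Add(4, Mul(-1, Add(4, Mul(4, O)))) = Add(4, Add(-4, Mul(-4, O))) = Mul(-4, O))
Function('I')(h, K) = Mul(-16, Pow(Add(Pow(K, 2), Pow(h, 2)), Rational(1, 2))) (Function('I')(h, K) = Mul(Add(1, 3), Mul(-4, Pow(Add(Pow(h, 2), Pow(K, 2)), Rational(1, 2)))) = Mul(4, Mul(-4, Pow(Add(Pow(K, 2), Pow(h, 2)), Rational(1, 2)))) = Mul(-16, Pow(Add(Pow(K, 2), Pow(h, 2)), Rational(1, 2))))
Mul(117, Function('I')(4, 9)) = Mul(117, Mul(-16, Pow(Add(Pow(9, 2), Pow(4, 2)), Rational(1, 2)))) = Mul(117, Mul(-16, Pow(Add(81, 16), Rational(1, 2)))) = Mul(117, Mul(-16, Pow(97, Rational(1, 2)))) = Mul(-1872, Pow(97, Rational(1, 2)))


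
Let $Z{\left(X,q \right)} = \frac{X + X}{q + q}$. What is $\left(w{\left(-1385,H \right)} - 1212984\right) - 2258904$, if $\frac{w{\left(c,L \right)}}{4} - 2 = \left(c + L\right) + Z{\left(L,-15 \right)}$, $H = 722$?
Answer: $- \frac{52120868}{15} \approx -3.4747 \cdot 10^{6}$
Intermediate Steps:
$Z{\left(X,q \right)} = \frac{X}{q}$ ($Z{\left(X,q \right)} = \frac{2 X}{2 q} = 2 X \frac{1}{2 q} = \frac{X}{q}$)
$w{\left(c,L \right)} = 8 + 4 c + \frac{56 L}{15}$ ($w{\left(c,L \right)} = 8 + 4 \left(\left(c + L\right) + \frac{L}{-15}\right) = 8 + 4 \left(\left(L + c\right) + L \left(- \frac{1}{15}\right)\right) = 8 + 4 \left(\left(L + c\right) - \frac{L}{15}\right) = 8 + 4 \left(c + \frac{14 L}{15}\right) = 8 + \left(4 c + \frac{56 L}{15}\right) = 8 + 4 c + \frac{56 L}{15}$)
$\left(w{\left(-1385,H \right)} - 1212984\right) - 2258904 = \left(\left(8 + 4 \left(-1385\right) + \frac{56}{15} \cdot 722\right) - 1212984\right) - 2258904 = \left(\left(8 - 5540 + \frac{40432}{15}\right) - 1212984\right) - 2258904 = \left(- \frac{42548}{15} - 1212984\right) - 2258904 = - \frac{18237308}{15} - 2258904 = - \frac{52120868}{15}$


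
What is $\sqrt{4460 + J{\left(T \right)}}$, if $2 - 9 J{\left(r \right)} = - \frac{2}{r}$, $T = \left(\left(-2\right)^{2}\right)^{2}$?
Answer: $\frac{\sqrt{642274}}{12} \approx 66.785$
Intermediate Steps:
$T = 16$ ($T = 4^{2} = 16$)
$J{\left(r \right)} = \frac{2}{9} + \frac{2}{9 r}$ ($J{\left(r \right)} = \frac{2}{9} - \frac{\left(-2\right) \frac{1}{r}}{9} = \frac{2}{9} + \frac{2}{9 r}$)
$\sqrt{4460 + J{\left(T \right)}} = \sqrt{4460 + \frac{2 \left(1 + 16\right)}{9 \cdot 16}} = \sqrt{4460 + \frac{2}{9} \cdot \frac{1}{16} \cdot 17} = \sqrt{4460 + \frac{17}{72}} = \sqrt{\frac{321137}{72}} = \frac{\sqrt{642274}}{12}$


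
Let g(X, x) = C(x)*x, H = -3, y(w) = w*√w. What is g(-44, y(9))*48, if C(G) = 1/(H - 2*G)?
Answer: -432/19 ≈ -22.737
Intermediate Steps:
y(w) = w^(3/2)
C(G) = 1/(-3 - 2*G)
g(X, x) = -x/(3 + 2*x) (g(X, x) = (-1/(3 + 2*x))*x = -x/(3 + 2*x))
g(-44, y(9))*48 = -9^(3/2)/(3 + 2*9^(3/2))*48 = -1*27/(3 + 2*27)*48 = -1*27/(3 + 54)*48 = -1*27/57*48 = -1*27*1/57*48 = -9/19*48 = -432/19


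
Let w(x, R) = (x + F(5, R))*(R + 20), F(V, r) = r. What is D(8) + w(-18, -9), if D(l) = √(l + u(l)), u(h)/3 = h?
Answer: -297 + 4*√2 ≈ -291.34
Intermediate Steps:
u(h) = 3*h
D(l) = 2*√l (D(l) = √(l + 3*l) = √(4*l) = 2*√l)
w(x, R) = (20 + R)*(R + x) (w(x, R) = (x + R)*(R + 20) = (R + x)*(20 + R) = (20 + R)*(R + x))
D(8) + w(-18, -9) = 2*√8 + ((-9)² + 20*(-9) + 20*(-18) - 9*(-18)) = 2*(2*√2) + (81 - 180 - 360 + 162) = 4*√2 - 297 = -297 + 4*√2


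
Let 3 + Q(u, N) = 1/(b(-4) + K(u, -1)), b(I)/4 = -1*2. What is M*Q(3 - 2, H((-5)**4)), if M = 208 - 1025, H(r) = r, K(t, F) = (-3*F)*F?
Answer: 27778/11 ≈ 2525.3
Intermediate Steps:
b(I) = -8 (b(I) = 4*(-1*2) = 4*(-2) = -8)
K(t, F) = -3*F**2
Q(u, N) = -34/11 (Q(u, N) = -3 + 1/(-8 - 3*(-1)**2) = -3 + 1/(-8 - 3*1) = -3 + 1/(-8 - 3) = -3 + 1/(-11) = -3 - 1/11 = -34/11)
M = -817
M*Q(3 - 2, H((-5)**4)) = -817*(-34/11) = 27778/11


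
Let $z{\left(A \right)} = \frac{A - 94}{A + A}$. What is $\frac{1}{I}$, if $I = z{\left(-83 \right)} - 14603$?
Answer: $- \frac{166}{2423921} \approx -6.8484 \cdot 10^{-5}$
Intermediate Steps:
$z{\left(A \right)} = \frac{-94 + A}{2 A}$
$I = - \frac{2423921}{166}$ ($I = \frac{-94 - 83}{2 \left(-83\right)} - 14603 = \frac{1}{2} \left(- \frac{1}{83}\right) \left(-177\right) - 14603 = \frac{177}{166} - 14603 = - \frac{2423921}{166} \approx -14602.0$)
$\frac{1}{I} = \frac{1}{- \frac{2423921}{166}} = - \frac{166}{2423921}$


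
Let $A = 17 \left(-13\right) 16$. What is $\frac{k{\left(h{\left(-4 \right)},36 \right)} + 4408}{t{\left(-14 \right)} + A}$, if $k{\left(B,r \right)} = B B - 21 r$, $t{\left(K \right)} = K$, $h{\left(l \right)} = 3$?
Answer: $- \frac{3661}{3550} \approx -1.0313$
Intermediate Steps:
$k{\left(B,r \right)} = B^{2} - 21 r$
$A = -3536$ ($A = \left(-221\right) 16 = -3536$)
$\frac{k{\left(h{\left(-4 \right)},36 \right)} + 4408}{t{\left(-14 \right)} + A} = \frac{\left(3^{2} - 756\right) + 4408}{-14 - 3536} = \frac{\left(9 - 756\right) + 4408}{-3550} = \left(-747 + 4408\right) \left(- \frac{1}{3550}\right) = 3661 \left(- \frac{1}{3550}\right) = - \frac{3661}{3550}$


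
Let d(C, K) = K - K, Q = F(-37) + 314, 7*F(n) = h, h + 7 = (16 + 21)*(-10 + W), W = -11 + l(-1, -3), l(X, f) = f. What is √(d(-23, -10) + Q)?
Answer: √9121/7 ≈ 13.643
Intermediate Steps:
W = -14 (W = -11 - 3 = -14)
h = -895 (h = -7 + (16 + 21)*(-10 - 14) = -7 + 37*(-24) = -7 - 888 = -895)
F(n) = -895/7 (F(n) = (⅐)*(-895) = -895/7)
Q = 1303/7 (Q = -895/7 + 314 = 1303/7 ≈ 186.14)
d(C, K) = 0
√(d(-23, -10) + Q) = √(0 + 1303/7) = √(1303/7) = √9121/7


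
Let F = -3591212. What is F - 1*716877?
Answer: -4308089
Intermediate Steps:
F - 1*716877 = -3591212 - 1*716877 = -3591212 - 716877 = -4308089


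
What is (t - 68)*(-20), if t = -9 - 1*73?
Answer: 3000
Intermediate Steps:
t = -82 (t = -9 - 73 = -82)
(t - 68)*(-20) = (-82 - 68)*(-20) = -150*(-20) = 3000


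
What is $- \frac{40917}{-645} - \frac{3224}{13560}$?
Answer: $\frac{4606292}{72885} \approx 63.199$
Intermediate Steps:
$- \frac{40917}{-645} - \frac{3224}{13560} = \left(-40917\right) \left(- \frac{1}{645}\right) - \frac{403}{1695} = \frac{13639}{215} - \frac{403}{1695} = \frac{4606292}{72885}$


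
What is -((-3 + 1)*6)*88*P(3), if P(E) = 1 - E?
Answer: -2112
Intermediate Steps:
-((-3 + 1)*6)*88*P(3) = -((-3 + 1)*6)*88*(1 - 1*3) = --2*6*88*(1 - 3) = -(-12*88)*(-2) = -(-1056)*(-2) = -1*2112 = -2112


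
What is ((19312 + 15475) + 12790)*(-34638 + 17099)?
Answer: -834453003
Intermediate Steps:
((19312 + 15475) + 12790)*(-34638 + 17099) = (34787 + 12790)*(-17539) = 47577*(-17539) = -834453003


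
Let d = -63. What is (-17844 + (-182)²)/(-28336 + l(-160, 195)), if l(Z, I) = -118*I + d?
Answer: -15280/51409 ≈ -0.29722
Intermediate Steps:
l(Z, I) = -63 - 118*I (l(Z, I) = -118*I - 63 = -63 - 118*I)
(-17844 + (-182)²)/(-28336 + l(-160, 195)) = (-17844 + (-182)²)/(-28336 + (-63 - 118*195)) = (-17844 + 33124)/(-28336 + (-63 - 23010)) = 15280/(-28336 - 23073) = 15280/(-51409) = 15280*(-1/51409) = -15280/51409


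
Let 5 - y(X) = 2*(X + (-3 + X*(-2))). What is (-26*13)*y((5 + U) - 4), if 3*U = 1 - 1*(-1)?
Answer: -14534/3 ≈ -4844.7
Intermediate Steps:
U = ⅔ (U = (1 - 1*(-1))/3 = (1 + 1)/3 = (⅓)*2 = ⅔ ≈ 0.66667)
y(X) = 11 + 2*X (y(X) = 5 - 2*(X + (-3 + X*(-2))) = 5 - 2*(X + (-3 - 2*X)) = 5 - 2*(-3 - X) = 5 - (-6 - 2*X) = 5 + (6 + 2*X) = 11 + 2*X)
(-26*13)*y((5 + U) - 4) = (-26*13)*(11 + 2*((5 + ⅔) - 4)) = -338*(11 + 2*(17/3 - 4)) = -338*(11 + 2*(5/3)) = -338*(11 + 10/3) = -338*43/3 = -14534/3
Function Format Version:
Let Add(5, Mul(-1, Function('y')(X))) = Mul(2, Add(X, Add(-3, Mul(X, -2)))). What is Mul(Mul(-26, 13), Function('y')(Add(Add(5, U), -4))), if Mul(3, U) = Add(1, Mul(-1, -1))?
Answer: Rational(-14534, 3) ≈ -4844.7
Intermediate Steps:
U = Rational(2, 3) (U = Mul(Rational(1, 3), Add(1, Mul(-1, -1))) = Mul(Rational(1, 3), Add(1, 1)) = Mul(Rational(1, 3), 2) = Rational(2, 3) ≈ 0.66667)
Function('y')(X) = Add(11, Mul(2, X)) (Function('y')(X) = Add(5, Mul(-1, Mul(2, Add(X, Add(-3, Mul(X, -2)))))) = Add(5, Mul(-1, Mul(2, Add(X, Add(-3, Mul(-2, X)))))) = Add(5, Mul(-1, Mul(2, Add(-3, Mul(-1, X))))) = Add(5, Mul(-1, Add(-6, Mul(-2, X)))) = Add(5, Add(6, Mul(2, X))) = Add(11, Mul(2, X)))
Mul(Mul(-26, 13), Function('y')(Add(Add(5, U), -4))) = Mul(Mul(-26, 13), Add(11, Mul(2, Add(Add(5, Rational(2, 3)), -4)))) = Mul(-338, Add(11, Mul(2, Add(Rational(17, 3), -4)))) = Mul(-338, Add(11, Mul(2, Rational(5, 3)))) = Mul(-338, Add(11, Rational(10, 3))) = Mul(-338, Rational(43, 3)) = Rational(-14534, 3)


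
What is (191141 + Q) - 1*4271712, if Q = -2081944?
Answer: -6162515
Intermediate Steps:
(191141 + Q) - 1*4271712 = (191141 - 2081944) - 1*4271712 = -1890803 - 4271712 = -6162515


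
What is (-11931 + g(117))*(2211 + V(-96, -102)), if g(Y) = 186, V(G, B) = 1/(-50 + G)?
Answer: -3791344725/146 ≈ -2.5968e+7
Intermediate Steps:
(-11931 + g(117))*(2211 + V(-96, -102)) = (-11931 + 186)*(2211 + 1/(-50 - 96)) = -11745*(2211 + 1/(-146)) = -11745*(2211 - 1/146) = -11745*322805/146 = -3791344725/146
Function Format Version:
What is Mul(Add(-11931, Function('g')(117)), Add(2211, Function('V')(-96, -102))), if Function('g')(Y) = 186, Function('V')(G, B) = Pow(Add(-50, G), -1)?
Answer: Rational(-3791344725, 146) ≈ -2.5968e+7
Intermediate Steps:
Mul(Add(-11931, Function('g')(117)), Add(2211, Function('V')(-96, -102))) = Mul(Add(-11931, 186), Add(2211, Pow(Add(-50, -96), -1))) = Mul(-11745, Add(2211, Pow(-146, -1))) = Mul(-11745, Add(2211, Rational(-1, 146))) = Mul(-11745, Rational(322805, 146)) = Rational(-3791344725, 146)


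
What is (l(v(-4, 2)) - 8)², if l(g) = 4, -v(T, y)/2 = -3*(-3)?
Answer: 16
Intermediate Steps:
v(T, y) = -18 (v(T, y) = -(-6)*(-3) = -2*9 = -18)
(l(v(-4, 2)) - 8)² = (4 - 8)² = (-4)² = 16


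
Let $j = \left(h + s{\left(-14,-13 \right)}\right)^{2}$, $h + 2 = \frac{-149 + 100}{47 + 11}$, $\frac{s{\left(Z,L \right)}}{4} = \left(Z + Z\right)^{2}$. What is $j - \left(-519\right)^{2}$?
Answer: $\frac{32117118325}{3364} \approx 9.5473 \cdot 10^{6}$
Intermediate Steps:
$s{\left(Z,L \right)} = 16 Z^{2}$ ($s{\left(Z,L \right)} = 4 \left(Z + Z\right)^{2} = 4 \left(2 Z\right)^{2} = 4 \cdot 4 Z^{2} = 16 Z^{2}$)
$h = - \frac{165}{58}$ ($h = -2 + \frac{-149 + 100}{47 + 11} = -2 - \frac{49}{58} = - \frac{165}{58} \approx -2.8448$)
$j = \frac{33023248729}{3364}$ ($j = \left(- \frac{165}{58} + 16 \left(-14\right)^{2}\right)^{2} = \left(- \frac{165}{58} + 16 \cdot 196\right)^{2} = \left(- \frac{165}{58} + 3136\right)^{2} = \left(\frac{181723}{58}\right)^{2} = \frac{33023248729}{3364} \approx 9.8167 \cdot 10^{6}$)
$j - \left(-519\right)^{2} = \frac{33023248729}{3364} - \left(-519\right)^{2} = \frac{33023248729}{3364} - 269361 = \frac{32117118325}{3364}$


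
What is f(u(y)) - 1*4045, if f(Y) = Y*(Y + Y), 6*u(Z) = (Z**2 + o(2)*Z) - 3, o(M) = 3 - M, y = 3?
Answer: -8081/2 ≈ -4040.5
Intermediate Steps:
u(Z) = -1/2 + Z/6 + Z**2/6 (u(Z) = ((Z**2 + (3 - 1*2)*Z) - 3)/6 = ((Z**2 + (3 - 2)*Z) - 3)/6 = ((Z**2 + 1*Z) - 3)/6 = ((Z**2 + Z) - 3)/6 = ((Z + Z**2) - 3)/6 = (-3 + Z + Z**2)/6 = -1/2 + Z/6 + Z**2/6)
f(Y) = 2*Y**2 (f(Y) = Y*(2*Y) = 2*Y**2)
f(u(y)) - 1*4045 = 2*(-1/2 + (1/6)*3 + (1/6)*3**2)**2 - 1*4045 = 2*(-1/2 + 1/2 + (1/6)*9)**2 - 4045 = 2*(-1/2 + 1/2 + 3/2)**2 - 4045 = 2*(3/2)**2 - 4045 = 2*(9/4) - 4045 = 9/2 - 4045 = -8081/2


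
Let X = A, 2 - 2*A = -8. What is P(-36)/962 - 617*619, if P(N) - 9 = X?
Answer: -183704956/481 ≈ -3.8192e+5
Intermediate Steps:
A = 5 (A = 1 - ½*(-8) = 1 + 4 = 5)
X = 5
P(N) = 14 (P(N) = 9 + 5 = 14)
P(-36)/962 - 617*619 = 14/962 - 617*619 = 14*(1/962) - 381923 = 7/481 - 381923 = -183704956/481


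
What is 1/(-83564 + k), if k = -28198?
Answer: -1/111762 ≈ -8.9476e-6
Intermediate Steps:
1/(-83564 + k) = 1/(-83564 - 28198) = 1/(-111762) = -1/111762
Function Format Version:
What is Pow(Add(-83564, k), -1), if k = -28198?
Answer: Rational(-1, 111762) ≈ -8.9476e-6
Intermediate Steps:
Pow(Add(-83564, k), -1) = Pow(Add(-83564, -28198), -1) = Pow(-111762, -1) = Rational(-1, 111762)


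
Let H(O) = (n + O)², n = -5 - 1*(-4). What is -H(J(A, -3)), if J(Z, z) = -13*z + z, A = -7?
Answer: -1225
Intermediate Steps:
n = -1 (n = -5 + 4 = -1)
J(Z, z) = -12*z
H(O) = (-1 + O)²
-H(J(A, -3)) = -(-1 - 12*(-3))² = -(-1 + 36)² = -1*35² = -1*1225 = -1225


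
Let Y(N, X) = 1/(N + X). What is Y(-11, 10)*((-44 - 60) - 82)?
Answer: 186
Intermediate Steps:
Y(-11, 10)*((-44 - 60) - 82) = ((-44 - 60) - 82)/(-11 + 10) = (-104 - 82)/(-1) = -1*(-186) = 186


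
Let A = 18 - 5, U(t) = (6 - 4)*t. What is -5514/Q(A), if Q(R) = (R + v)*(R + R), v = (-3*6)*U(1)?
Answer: 2757/299 ≈ 9.2207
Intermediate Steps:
U(t) = 2*t
A = 13
v = -36 (v = (-3*6)*(2*1) = -18*2 = -36)
Q(R) = 2*R*(-36 + R) (Q(R) = (R - 36)*(R + R) = (-36 + R)*(2*R) = 2*R*(-36 + R))
-5514/Q(A) = -5514*1/(26*(-36 + 13)) = -5514/(2*13*(-23)) = -5514/(-598) = -5514*(-1/598) = 2757/299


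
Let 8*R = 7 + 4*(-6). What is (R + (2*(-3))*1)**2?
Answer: 4225/64 ≈ 66.016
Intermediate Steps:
R = -17/8 (R = (7 + 4*(-6))/8 = (7 - 24)/8 = (1/8)*(-17) = -17/8 ≈ -2.1250)
(R + (2*(-3))*1)**2 = (-17/8 + (2*(-3))*1)**2 = (-17/8 - 6*1)**2 = (-17/8 - 6)**2 = (-65/8)**2 = 4225/64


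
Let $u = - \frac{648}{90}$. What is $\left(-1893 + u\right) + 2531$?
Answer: $\frac{3154}{5} \approx 630.8$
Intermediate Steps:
$u = - \frac{36}{5}$ ($u = \left(-648\right) \frac{1}{90} = - \frac{36}{5} \approx -7.2$)
$\left(-1893 + u\right) + 2531 = \left(-1893 - \frac{36}{5}\right) + 2531 = - \frac{9501}{5} + 2531 = \frac{3154}{5}$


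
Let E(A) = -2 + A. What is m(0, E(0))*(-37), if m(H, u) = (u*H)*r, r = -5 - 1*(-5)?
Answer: 0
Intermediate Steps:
r = 0 (r = -5 + 5 = 0)
m(H, u) = 0 (m(H, u) = (u*H)*0 = (H*u)*0 = 0)
m(0, E(0))*(-37) = 0*(-37) = 0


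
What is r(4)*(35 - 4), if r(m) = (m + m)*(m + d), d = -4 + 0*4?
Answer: 0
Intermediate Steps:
d = -4 (d = -4 + 0 = -4)
r(m) = 2*m*(-4 + m) (r(m) = (m + m)*(m - 4) = (2*m)*(-4 + m) = 2*m*(-4 + m))
r(4)*(35 - 4) = (2*4*(-4 + 4))*(35 - 4) = (2*4*0)*31 = 0*31 = 0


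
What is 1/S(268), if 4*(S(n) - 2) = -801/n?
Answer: 1072/1343 ≈ 0.79821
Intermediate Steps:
S(n) = 2 - 801/(4*n) (S(n) = 2 + (-801/n)/4 = 2 - 801/(4*n))
1/S(268) = 1/(2 - 801/4/268) = 1/(2 - 801/4*1/268) = 1/(2 - 801/1072) = 1/(1343/1072) = 1072/1343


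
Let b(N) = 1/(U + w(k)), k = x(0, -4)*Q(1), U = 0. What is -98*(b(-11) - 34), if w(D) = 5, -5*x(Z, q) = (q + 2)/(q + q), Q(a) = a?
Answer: 16562/5 ≈ 3312.4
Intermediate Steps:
x(Z, q) = -(2 + q)/(10*q) (x(Z, q) = -(q + 2)/(5*(q + q)) = -(2 + q)/(5*(2*q)) = -(2 + q)*1/(2*q)/5 = -(2 + q)/(10*q))
k = -1/20 (k = ((⅒)*(-2 - 1*(-4))/(-4))*1 = ((⅒)*(-¼)*(-2 + 4))*1 = ((⅒)*(-¼)*2)*1 = -1/20*1 = -1/20 ≈ -0.050000)
b(N) = ⅕ (b(N) = 1/(0 + 5) = 1/5 = ⅕)
-98*(b(-11) - 34) = -98*(⅕ - 34) = -98*(-169/5) = 16562/5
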